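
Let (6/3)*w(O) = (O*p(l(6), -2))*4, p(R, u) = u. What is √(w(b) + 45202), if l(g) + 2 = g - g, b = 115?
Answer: √44742 ≈ 211.52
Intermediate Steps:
l(g) = -2 (l(g) = -2 + (g - g) = -2 + 0 = -2)
w(O) = -4*O (w(O) = ((O*(-2))*4)/2 = (-2*O*4)/2 = (-8*O)/2 = -4*O)
√(w(b) + 45202) = √(-4*115 + 45202) = √(-460 + 45202) = √44742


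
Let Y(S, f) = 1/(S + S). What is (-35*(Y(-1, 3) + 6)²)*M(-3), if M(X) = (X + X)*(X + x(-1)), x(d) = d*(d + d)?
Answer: -12705/2 ≈ -6352.5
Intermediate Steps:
Y(S, f) = 1/(2*S)
x(d) = 2*d² (x(d) = d*(2*d) = 2*d²)
M(X) = 2*X*(2 + X) (M(X) = (X + X)*(X + 2*(-1)²) = (2*X)*(X + 2*1) = (2*X)*(X + 2) = (2*X)*(2 + X) = 2*X*(2 + X))
(-35*(Y(-1, 3) + 6)²)*M(-3) = (-35*((½)/(-1) + 6)²)*(2*(-3)*(2 - 3)) = (-35*((½)*(-1) + 6)²)*(2*(-3)*(-1)) = -35*(-½ + 6)²*6 = -35*(11/2)²*6 = -35*121/4*6 = -4235/4*6 = -12705/2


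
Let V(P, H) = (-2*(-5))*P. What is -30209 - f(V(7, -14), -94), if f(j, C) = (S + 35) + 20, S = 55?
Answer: -30319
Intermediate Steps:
V(P, H) = 10*P
f(j, C) = 110 (f(j, C) = (55 + 35) + 20 = 90 + 20 = 110)
-30209 - f(V(7, -14), -94) = -30209 - 1*110 = -30209 - 110 = -30319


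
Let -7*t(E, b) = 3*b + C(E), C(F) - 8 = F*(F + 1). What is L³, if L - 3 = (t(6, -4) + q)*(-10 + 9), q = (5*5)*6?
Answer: -973242271/343 ≈ -2.8374e+6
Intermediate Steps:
C(F) = 8 + F*(1 + F) (C(F) = 8 + F*(F + 1) = 8 + F*(1 + F))
q = 150 (q = 25*6 = 150)
t(E, b) = -8/7 - 3*b/7 - E/7 - E²/7 (t(E, b) = -(3*b + (8 + E + E²))/7 = -(8 + E + E² + 3*b)/7 = -8/7 - 3*b/7 - E/7 - E²/7)
L = -991/7 (L = 3 + ((-8/7 - 3/7*(-4) - ⅐*6 - ⅐*6²) + 150)*(-10 + 9) = 3 + ((-8/7 + 12/7 - 6/7 - ⅐*36) + 150)*(-1) = 3 + ((-8/7 + 12/7 - 6/7 - 36/7) + 150)*(-1) = 3 + (-38/7 + 150)*(-1) = 3 + (1012/7)*(-1) = 3 - 1012/7 = -991/7 ≈ -141.57)
L³ = (-991/7)³ = -973242271/343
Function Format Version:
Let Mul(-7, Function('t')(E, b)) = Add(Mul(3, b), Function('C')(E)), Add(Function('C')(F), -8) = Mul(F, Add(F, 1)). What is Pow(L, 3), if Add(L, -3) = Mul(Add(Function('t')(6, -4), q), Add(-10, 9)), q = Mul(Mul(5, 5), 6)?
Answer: Rational(-973242271, 343) ≈ -2.8374e+6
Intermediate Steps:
Function('C')(F) = Add(8, Mul(F, Add(1, F))) (Function('C')(F) = Add(8, Mul(F, Add(F, 1))) = Add(8, Mul(F, Add(1, F))))
q = 150 (q = Mul(25, 6) = 150)
Function('t')(E, b) = Add(Rational(-8, 7), Mul(Rational(-3, 7), b), Mul(Rational(-1, 7), E), Mul(Rational(-1, 7), Pow(E, 2))) (Function('t')(E, b) = Mul(Rational(-1, 7), Add(Mul(3, b), Add(8, E, Pow(E, 2)))) = Mul(Rational(-1, 7), Add(8, E, Pow(E, 2), Mul(3, b))) = Add(Rational(-8, 7), Mul(Rational(-3, 7), b), Mul(Rational(-1, 7), E), Mul(Rational(-1, 7), Pow(E, 2))))
L = Rational(-991, 7) (L = Add(3, Mul(Add(Add(Rational(-8, 7), Mul(Rational(-3, 7), -4), Mul(Rational(-1, 7), 6), Mul(Rational(-1, 7), Pow(6, 2))), 150), Add(-10, 9))) = Add(3, Mul(Add(Add(Rational(-8, 7), Rational(12, 7), Rational(-6, 7), Mul(Rational(-1, 7), 36)), 150), -1)) = Add(3, Mul(Add(Add(Rational(-8, 7), Rational(12, 7), Rational(-6, 7), Rational(-36, 7)), 150), -1)) = Add(3, Mul(Add(Rational(-38, 7), 150), -1)) = Add(3, Mul(Rational(1012, 7), -1)) = Add(3, Rational(-1012, 7)) = Rational(-991, 7) ≈ -141.57)
Pow(L, 3) = Pow(Rational(-991, 7), 3) = Rational(-973242271, 343)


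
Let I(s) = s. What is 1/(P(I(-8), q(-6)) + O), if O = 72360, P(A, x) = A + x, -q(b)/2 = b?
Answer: 1/72364 ≈ 1.3819e-5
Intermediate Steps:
q(b) = -2*b
1/(P(I(-8), q(-6)) + O) = 1/((-8 - 2*(-6)) + 72360) = 1/((-8 + 12) + 72360) = 1/(4 + 72360) = 1/72364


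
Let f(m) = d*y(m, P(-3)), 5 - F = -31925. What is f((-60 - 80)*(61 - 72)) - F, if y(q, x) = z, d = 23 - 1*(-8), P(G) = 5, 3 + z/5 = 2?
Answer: -32085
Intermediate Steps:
z = -5 (z = -15 + 5*2 = -15 + 10 = -5)
d = 31 (d = 23 + 8 = 31)
F = 31930 (F = 5 - 1*(-31925) = 5 + 31925 = 31930)
y(q, x) = -5
f(m) = -155 (f(m) = 31*(-5) = -155)
f((-60 - 80)*(61 - 72)) - F = -155 - 1*31930 = -155 - 31930 = -32085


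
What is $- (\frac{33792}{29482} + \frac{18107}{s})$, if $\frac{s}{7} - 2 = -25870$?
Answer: $- \frac{2792544809}{2669241316} \approx -1.0462$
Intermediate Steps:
$s = -181076$ ($s = 14 + 7 \left(-25870\right) = 14 - 181090 = -181076$)
$- (\frac{33792}{29482} + \frac{18107}{s}) = - (\frac{33792}{29482} + \frac{18107}{-181076}) = - (33792 \cdot \frac{1}{29482} + 18107 \left(- \frac{1}{181076}\right)) = - (\frac{16896}{14741} - \frac{18107}{181076}) = \left(-1\right) \frac{2792544809}{2669241316} = - \frac{2792544809}{2669241316}$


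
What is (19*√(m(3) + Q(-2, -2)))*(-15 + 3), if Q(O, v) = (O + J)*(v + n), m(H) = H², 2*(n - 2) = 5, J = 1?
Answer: -114*√26 ≈ -581.29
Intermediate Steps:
n = 9/2 (n = 2 + (½)*5 = 2 + 5/2 = 9/2 ≈ 4.5000)
Q(O, v) = (1 + O)*(9/2 + v) (Q(O, v) = (O + 1)*(v + 9/2) = (1 + O)*(9/2 + v))
(19*√(m(3) + Q(-2, -2)))*(-15 + 3) = (19*√(3² + (9/2 - 2 + (9/2)*(-2) - 2*(-2))))*(-15 + 3) = (19*√(9 + (9/2 - 2 - 9 + 4)))*(-12) = (19*√(9 - 5/2))*(-12) = (19*√(13/2))*(-12) = (19*(√26/2))*(-12) = (19*√26/2)*(-12) = -114*√26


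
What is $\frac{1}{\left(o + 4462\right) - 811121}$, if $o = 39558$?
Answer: $- \frac{1}{767101} \approx -1.3036 \cdot 10^{-6}$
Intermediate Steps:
$\frac{1}{\left(o + 4462\right) - 811121} = \frac{1}{\left(39558 + 4462\right) - 811121} = \frac{1}{44020 - 811121} = \frac{1}{-767101} = - \frac{1}{767101}$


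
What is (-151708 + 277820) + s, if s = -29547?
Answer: 96565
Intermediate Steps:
(-151708 + 277820) + s = (-151708 + 277820) - 29547 = 126112 - 29547 = 96565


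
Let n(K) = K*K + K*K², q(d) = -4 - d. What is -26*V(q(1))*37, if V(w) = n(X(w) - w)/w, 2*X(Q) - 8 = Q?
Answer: 243867/4 ≈ 60967.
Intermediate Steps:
X(Q) = 4 + Q/2
n(K) = K² + K³
V(w) = (4 - w/2)²*(5 - w/2)/w (V(w) = (((4 + w/2) - w)²*(1 + ((4 + w/2) - w)))/w = ((4 - w/2)²*(1 + (4 - w/2)))/w = ((4 - w/2)²*(5 - w/2))/w = (4 - w/2)²*(5 - w/2)/w)
-26*V(q(1))*37 = -13*(-8 + (-4 - 1*1))²*(10 - (-4 - 1*1))/(4*(-4 - 1*1))*37 = -13*(-8 + (-4 - 1))²*(10 - (-4 - 1))/(4*(-4 - 1))*37 = -13*(-8 - 5)²*(10 - 1*(-5))/(4*(-5))*37 = -13*(-1)*(-13)²*(10 + 5)/(4*5)*37 = -13*(-1)*169*15/(4*5)*37 = -26*(-507/8)*37 = (6591/4)*37 = 243867/4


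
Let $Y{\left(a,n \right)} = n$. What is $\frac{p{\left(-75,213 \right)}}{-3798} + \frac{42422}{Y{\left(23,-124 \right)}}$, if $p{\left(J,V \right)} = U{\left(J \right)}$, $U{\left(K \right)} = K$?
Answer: $- \frac{6712894}{19623} \approx -342.09$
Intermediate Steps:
$p{\left(J,V \right)} = J$
$\frac{p{\left(-75,213 \right)}}{-3798} + \frac{42422}{Y{\left(23,-124 \right)}} = - \frac{75}{-3798} + \frac{42422}{-124} = \left(-75\right) \left(- \frac{1}{3798}\right) + 42422 \left(- \frac{1}{124}\right) = \frac{25}{1266} - \frac{21211}{62} = - \frac{6712894}{19623}$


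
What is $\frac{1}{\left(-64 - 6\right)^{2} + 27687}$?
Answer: $\frac{1}{32587} \approx 3.0687 \cdot 10^{-5}$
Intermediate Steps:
$\frac{1}{\left(-64 - 6\right)^{2} + 27687} = \frac{1}{\left(-70\right)^{2} + 27687} = \frac{1}{4900 + 27687} = \frac{1}{32587}$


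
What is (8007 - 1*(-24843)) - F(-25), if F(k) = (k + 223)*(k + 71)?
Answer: 23742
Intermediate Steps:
F(k) = (71 + k)*(223 + k) (F(k) = (223 + k)*(71 + k) = (71 + k)*(223 + k))
(8007 - 1*(-24843)) - F(-25) = (8007 - 1*(-24843)) - (15833 + (-25)² + 294*(-25)) = (8007 + 24843) - (15833 + 625 - 7350) = 32850 - 1*9108 = 32850 - 9108 = 23742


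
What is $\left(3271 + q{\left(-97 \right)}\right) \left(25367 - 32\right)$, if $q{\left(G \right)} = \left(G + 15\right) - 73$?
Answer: $78943860$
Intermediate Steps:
$q{\left(G \right)} = -58 + G$ ($q{\left(G \right)} = \left(15 + G\right) - 73 = -58 + G$)
$\left(3271 + q{\left(-97 \right)}\right) \left(25367 - 32\right) = \left(3271 - 155\right) \left(25367 - 32\right) = \left(3271 - 155\right) 25335 = 3116 \cdot 25335 = 78943860$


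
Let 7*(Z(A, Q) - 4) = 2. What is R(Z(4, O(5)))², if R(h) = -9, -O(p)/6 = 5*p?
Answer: 81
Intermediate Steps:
O(p) = -30*p
Z(A, Q) = 30/7 (Z(A, Q) = 4 + (⅐)*2 = 4 + 2/7 = 30/7)
R(Z(4, O(5)))² = (-9)² = 81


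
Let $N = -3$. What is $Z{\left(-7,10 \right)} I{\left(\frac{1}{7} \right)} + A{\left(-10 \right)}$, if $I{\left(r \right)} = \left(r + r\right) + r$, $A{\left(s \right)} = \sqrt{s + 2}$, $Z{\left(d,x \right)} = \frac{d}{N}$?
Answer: $1 + 2 i \sqrt{2} \approx 1.0 + 2.8284 i$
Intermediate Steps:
$Z{\left(d,x \right)} = - \frac{d}{3}$ ($Z{\left(d,x \right)} = \frac{d}{-3} = d \left(- \frac{1}{3}\right) = - \frac{d}{3}$)
$A{\left(s \right)} = \sqrt{2 + s}$
$I{\left(r \right)} = 3 r$ ($I{\left(r \right)} = 2 r + r = 3 r$)
$Z{\left(-7,10 \right)} I{\left(\frac{1}{7} \right)} + A{\left(-10 \right)} = \left(- \frac{1}{3}\right) \left(-7\right) \frac{3}{7} + \sqrt{2 - 10} = \frac{7 \cdot 3 \cdot \frac{1}{7}}{3} + \sqrt{-8} = \frac{7}{3} \cdot \frac{3}{7} + 2 i \sqrt{2} = 1 + 2 i \sqrt{2}$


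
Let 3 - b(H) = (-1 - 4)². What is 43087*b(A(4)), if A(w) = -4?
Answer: -947914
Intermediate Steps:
b(H) = -22 (b(H) = 3 - (-1 - 4)² = 3 - 1*(-5)² = 3 - 1*25 = 3 - 25 = -22)
43087*b(A(4)) = 43087*(-22) = -947914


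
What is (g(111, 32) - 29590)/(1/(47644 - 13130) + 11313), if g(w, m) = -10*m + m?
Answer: -1031209292/390456883 ≈ -2.6410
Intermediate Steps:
g(w, m) = -9*m
(g(111, 32) - 29590)/(1/(47644 - 13130) + 11313) = (-9*32 - 29590)/(1/(47644 - 13130) + 11313) = (-288 - 29590)/(1/34514 + 11313) = -29878/(1/34514 + 11313) = -29878/390456883/34514 = -29878*34514/390456883 = -1031209292/390456883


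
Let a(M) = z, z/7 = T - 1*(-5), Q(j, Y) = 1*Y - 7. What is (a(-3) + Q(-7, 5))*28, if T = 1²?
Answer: 1120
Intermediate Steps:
Q(j, Y) = -7 + Y (Q(j, Y) = Y - 7 = -7 + Y)
T = 1
z = 42 (z = 7*(1 - 1*(-5)) = 7*(1 + 5) = 7*6 = 42)
a(M) = 42
(a(-3) + Q(-7, 5))*28 = (42 + (-7 + 5))*28 = (42 - 2)*28 = 40*28 = 1120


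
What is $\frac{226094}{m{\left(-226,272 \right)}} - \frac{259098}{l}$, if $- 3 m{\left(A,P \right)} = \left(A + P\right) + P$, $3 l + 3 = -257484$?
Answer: $- \frac{9688978769}{4548937} \approx -2129.9$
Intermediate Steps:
$l = -85829$ ($l = -1 + \frac{1}{3} \left(-257484\right) = -1 - 85828 = -85829$)
$m{\left(A,P \right)} = - \frac{2 P}{3} - \frac{A}{3}$ ($m{\left(A,P \right)} = - \frac{\left(A + P\right) + P}{3} = - \frac{A + 2 P}{3} = - \frac{2 P}{3} - \frac{A}{3}$)
$\frac{226094}{m{\left(-226,272 \right)}} - \frac{259098}{l} = \frac{226094}{\left(- \frac{2}{3}\right) 272 - - \frac{226}{3}} - \frac{259098}{-85829} = \frac{226094}{- \frac{544}{3} + \frac{226}{3}} - - \frac{259098}{85829} = \frac{226094}{-106} + \frac{259098}{85829} = 226094 \left(- \frac{1}{106}\right) + \frac{259098}{85829} = - \frac{113047}{53} + \frac{259098}{85829} = - \frac{9688978769}{4548937}$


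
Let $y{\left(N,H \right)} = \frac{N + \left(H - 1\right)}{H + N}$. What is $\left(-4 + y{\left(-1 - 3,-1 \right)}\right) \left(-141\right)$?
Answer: $\frac{1974}{5} \approx 394.8$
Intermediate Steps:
$y{\left(N,H \right)} = \frac{-1 + H + N}{H + N}$ ($y{\left(N,H \right)} = \frac{N + \left(-1 + H\right)}{H + N} = \frac{-1 + H + N}{H + N}$)
$\left(-4 + y{\left(-1 - 3,-1 \right)}\right) \left(-141\right) = \left(-4 + \frac{-1 - 1 - 4}{-1 - 4}\right) \left(-141\right) = \left(-4 + \frac{1}{-5} \left(-6\right)\right) \left(-141\right) = \left(-4 - - \frac{6}{5}\right) \left(-141\right) = \left(-4 + \frac{6}{5}\right) \left(-141\right) = \left(- \frac{14}{5}\right) \left(-141\right) = \frac{1974}{5}$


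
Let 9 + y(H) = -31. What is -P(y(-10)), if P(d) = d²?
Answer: -1600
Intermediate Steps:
y(H) = -40 (y(H) = -9 - 31 = -40)
-P(y(-10)) = -1*(-40)² = -1*1600 = -1600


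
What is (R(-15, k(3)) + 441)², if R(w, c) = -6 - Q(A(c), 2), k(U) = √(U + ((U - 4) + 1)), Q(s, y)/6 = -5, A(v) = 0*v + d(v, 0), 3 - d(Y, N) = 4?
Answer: 216225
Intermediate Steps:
d(Y, N) = -1 (d(Y, N) = 3 - 1*4 = 3 - 4 = -1)
A(v) = -1 (A(v) = 0*v - 1 = 0 - 1 = -1)
Q(s, y) = -30 (Q(s, y) = 6*(-5) = -30)
k(U) = √(-3 + 2*U) (k(U) = √(U + ((-4 + U) + 1)) = √(U + (-3 + U)) = √(-3 + 2*U))
R(w, c) = 24 (R(w, c) = -6 - 1*(-30) = -6 + 30 = 24)
(R(-15, k(3)) + 441)² = (24 + 441)² = 465² = 216225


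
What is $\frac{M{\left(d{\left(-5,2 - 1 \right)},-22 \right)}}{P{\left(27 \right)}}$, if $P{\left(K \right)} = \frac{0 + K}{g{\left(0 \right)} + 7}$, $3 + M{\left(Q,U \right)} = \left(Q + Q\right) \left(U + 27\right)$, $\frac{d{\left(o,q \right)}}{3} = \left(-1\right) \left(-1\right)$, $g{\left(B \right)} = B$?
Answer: $7$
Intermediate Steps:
$d{\left(o,q \right)} = 3$ ($d{\left(o,q \right)} = 3 \left(\left(-1\right) \left(-1\right)\right) = 3 \cdot 1 = 3$)
$M{\left(Q,U \right)} = -3 + 2 Q \left(27 + U\right)$ ($M{\left(Q,U \right)} = -3 + \left(Q + Q\right) \left(U + 27\right) = -3 + 2 Q \left(27 + U\right)$)
$P{\left(K \right)} = \frac{K}{7}$ ($P{\left(K \right)} = \frac{0 + K}{0 + 7} = \frac{K}{7}$)
$\frac{M{\left(d{\left(-5,2 - 1 \right)},-22 \right)}}{P{\left(27 \right)}} = \frac{-3 + 54 \cdot 3 + 2 \cdot 3 \left(-22\right)}{\frac{1}{7} \cdot 27} = \frac{-3 + 162 - 132}{\frac{27}{7}} = 27 \cdot \frac{7}{27} = 7$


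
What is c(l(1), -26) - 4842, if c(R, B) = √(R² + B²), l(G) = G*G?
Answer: -4842 + √677 ≈ -4816.0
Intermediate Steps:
l(G) = G²
c(R, B) = √(B² + R²)
c(l(1), -26) - 4842 = √((-26)² + (1²)²) - 4842 = √(676 + 1²) - 4842 = √(676 + 1) - 4842 = √677 - 4842 = -4842 + √677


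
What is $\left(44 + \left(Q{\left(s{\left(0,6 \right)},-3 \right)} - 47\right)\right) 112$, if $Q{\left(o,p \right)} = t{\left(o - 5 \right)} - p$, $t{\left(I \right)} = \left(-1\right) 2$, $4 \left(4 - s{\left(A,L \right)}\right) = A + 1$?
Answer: $-224$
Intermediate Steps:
$s{\left(A,L \right)} = \frac{15}{4} - \frac{A}{4}$ ($s{\left(A,L \right)} = 4 - \frac{A + 1}{4} = 4 - \frac{1 + A}{4} = 4 - \left(\frac{1}{4} + \frac{A}{4}\right) = \frac{15}{4} - \frac{A}{4}$)
$t{\left(I \right)} = -2$
$Q{\left(o,p \right)} = -2 - p$
$\left(44 + \left(Q{\left(s{\left(0,6 \right)},-3 \right)} - 47\right)\right) 112 = \left(44 - 46\right) 112 = \left(-2\right) 112 = -224$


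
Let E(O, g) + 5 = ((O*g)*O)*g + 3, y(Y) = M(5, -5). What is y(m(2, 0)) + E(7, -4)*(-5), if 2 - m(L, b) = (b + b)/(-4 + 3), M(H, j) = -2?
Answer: -3912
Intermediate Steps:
m(L, b) = 2 + 2*b (m(L, b) = 2 - (b + b)/(-4 + 3) = 2 - 2*b/(-1) = 2 - 2*b*(-1) = 2 - (-2)*b = 2 + 2*b)
y(Y) = -2
E(O, g) = -2 + O²*g² (E(O, g) = -5 + (((O*g)*O)*g + 3) = -5 + ((g*O²)*g + 3) = -5 + (O²*g² + 3) = -5 + (3 + O²*g²) = -2 + O²*g²)
y(m(2, 0)) + E(7, -4)*(-5) = -2 + (-2 + 7²*(-4)²)*(-5) = -2 + (-2 + 49*16)*(-5) = -2 + (-2 + 784)*(-5) = -2 + 782*(-5) = -2 - 3910 = -3912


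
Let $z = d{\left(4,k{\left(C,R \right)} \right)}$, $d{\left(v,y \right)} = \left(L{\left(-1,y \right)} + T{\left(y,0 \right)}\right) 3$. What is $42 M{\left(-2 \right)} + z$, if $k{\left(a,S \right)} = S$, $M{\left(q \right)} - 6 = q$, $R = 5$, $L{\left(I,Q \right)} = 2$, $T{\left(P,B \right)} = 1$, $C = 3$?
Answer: $177$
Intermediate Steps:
$M{\left(q \right)} = 6 + q$
$d{\left(v,y \right)} = 9$ ($d{\left(v,y \right)} = \left(2 + 1\right) 3 = 3 \cdot 3 = 9$)
$z = 9$
$42 M{\left(-2 \right)} + z = 42 \left(6 - 2\right) + 9 = 42 \cdot 4 + 9 = 168 + 9 = 177$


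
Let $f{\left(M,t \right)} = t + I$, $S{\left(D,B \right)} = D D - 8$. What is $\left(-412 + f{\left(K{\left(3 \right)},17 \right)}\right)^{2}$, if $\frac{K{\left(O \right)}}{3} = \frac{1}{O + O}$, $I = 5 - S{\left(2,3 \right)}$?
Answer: $148996$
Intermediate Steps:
$S{\left(D,B \right)} = -8 + D^{2}$ ($S{\left(D,B \right)} = D^{2} - 8 = -8 + D^{2}$)
$I = 9$ ($I = 5 - \left(-8 + 2^{2}\right) = 5 - \left(-8 + 4\right) = 5 - -4 = 5 + 4 = 9$)
$K{\left(O \right)} = \frac{3}{2 O}$ ($K{\left(O \right)} = \frac{3}{O + O} = \frac{3}{2 O}$)
$f{\left(M,t \right)} = 9 + t$ ($f{\left(M,t \right)} = t + 9 = 9 + t$)
$\left(-412 + f{\left(K{\left(3 \right)},17 \right)}\right)^{2} = \left(-412 + \left(9 + 17\right)\right)^{2} = \left(-412 + 26\right)^{2} = \left(-386\right)^{2} = 148996$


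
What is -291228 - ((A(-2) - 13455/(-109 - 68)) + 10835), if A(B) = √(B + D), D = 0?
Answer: -17826202/59 - I*√2 ≈ -3.0214e+5 - 1.4142*I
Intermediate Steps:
A(B) = √B (A(B) = √(B + 0) = √B)
-291228 - ((A(-2) - 13455/(-109 - 68)) + 10835) = -291228 - ((√(-2) - 13455/(-109 - 68)) + 10835) = -291228 - ((I*√2 - 13455/(-177)) + 10835) = -291228 - ((I*√2 - 13455*(-1)/177) + 10835) = -291228 - ((I*√2 - 115*(-39/59)) + 10835) = -291228 - ((I*√2 + 4485/59) + 10835) = -291228 - ((4485/59 + I*√2) + 10835) = -291228 - (643750/59 + I*√2) = -291228 + (-643750/59 - I*√2) = -17826202/59 - I*√2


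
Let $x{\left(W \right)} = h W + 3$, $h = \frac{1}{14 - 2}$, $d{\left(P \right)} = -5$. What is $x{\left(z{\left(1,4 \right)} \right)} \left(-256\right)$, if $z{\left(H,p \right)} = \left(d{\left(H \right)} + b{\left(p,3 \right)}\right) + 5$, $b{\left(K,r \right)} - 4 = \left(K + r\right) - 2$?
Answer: $-960$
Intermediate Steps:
$b{\left(K,r \right)} = 2 + K + r$ ($b{\left(K,r \right)} = 4 - \left(2 - K - r\right) = 4 + \left(-2 + K + r\right) = 2 + K + r$)
$h = \frac{1}{12} \approx 0.083333$
$z{\left(H,p \right)} = 5 + p$ ($z{\left(H,p \right)} = \left(-5 + \left(2 + p + 3\right)\right) + 5 = \left(-5 + \left(5 + p\right)\right) + 5 = p + 5 = 5 + p$)
$x{\left(W \right)} = 3 + \frac{W}{12}$ ($x{\left(W \right)} = \frac{W}{12} + 3 = 3 + \frac{W}{12}$)
$x{\left(z{\left(1,4 \right)} \right)} \left(-256\right) = \left(3 + \frac{5 + 4}{12}\right) \left(-256\right) = \left(3 + \frac{1}{12} \cdot 9\right) \left(-256\right) = \left(3 + \frac{3}{4}\right) \left(-256\right) = \frac{15}{4} \left(-256\right) = -960$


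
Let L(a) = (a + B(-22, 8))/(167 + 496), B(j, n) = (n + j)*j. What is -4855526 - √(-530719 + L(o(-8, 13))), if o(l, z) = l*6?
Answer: -4855526 - I*√1380399099/51 ≈ -4.8555e+6 - 728.5*I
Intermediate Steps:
o(l, z) = 6*l
B(j, n) = j*(j + n) (B(j, n) = (j + n)*j = j*(j + n))
L(a) = 308/663 + a/663 (L(a) = (a - 22*(-22 + 8))/(167 + 496) = (a - 22*(-14))/663 = (a + 308)*(1/663) = (308 + a)*(1/663) = 308/663 + a/663)
-4855526 - √(-530719 + L(o(-8, 13))) = -4855526 - √(-530719 + (308/663 + (6*(-8))/663)) = -4855526 - √(-530719 + (308/663 + (1/663)*(-48))) = -4855526 - √(-530719 + (308/663 - 16/221)) = -4855526 - √(-530719 + 20/51) = -4855526 - √(-27066649/51) = -4855526 - I*√1380399099/51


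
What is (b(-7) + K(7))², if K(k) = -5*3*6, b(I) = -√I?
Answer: (90 + I*√7)² ≈ 8093.0 + 476.24*I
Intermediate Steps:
K(k) = -90 (K(k) = -15*6 = -90)
(b(-7) + K(7))² = (-√(-7) - 90)² = (-I*√7 - 90)² = (-90 - I*√7)²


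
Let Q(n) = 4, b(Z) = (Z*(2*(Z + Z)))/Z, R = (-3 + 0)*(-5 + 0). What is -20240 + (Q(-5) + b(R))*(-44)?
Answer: -23056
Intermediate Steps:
R = 15 (R = -3*(-5) = 15)
b(Z) = 4*Z (b(Z) = (Z*(2*(2*Z)))/Z = (Z*(4*Z))/Z = (4*Z²)/Z = 4*Z)
-20240 + (Q(-5) + b(R))*(-44) = -20240 + (4 + 4*15)*(-44) = -20240 + (4 + 60)*(-44) = -20240 + 64*(-44) = -20240 - 2816 = -23056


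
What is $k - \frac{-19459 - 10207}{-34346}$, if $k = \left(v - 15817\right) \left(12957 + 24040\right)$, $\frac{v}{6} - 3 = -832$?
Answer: $- \frac{1016119313408}{1321} \approx -7.692 \cdot 10^{8}$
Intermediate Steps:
$v = -4974$ ($v = 18 + 6 \left(-832\right) = 18 - 4992 = -4974$)
$k = -769204627$ ($k = \left(-4974 - 15817\right) \left(12957 + 24040\right) = \left(-20791\right) 36997 = -769204627$)
$k - \frac{-19459 - 10207}{-34346} = -769204627 - \frac{-19459 - 10207}{-34346} = -769204627 - \left(-29666\right) \left(- \frac{1}{34346}\right) = -769204627 - \frac{1141}{1321} = - \frac{1016119313408}{1321}$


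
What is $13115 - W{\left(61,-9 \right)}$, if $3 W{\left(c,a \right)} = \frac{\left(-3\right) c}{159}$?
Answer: $\frac{2085346}{159} \approx 13115.0$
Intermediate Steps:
$W{\left(c,a \right)} = - \frac{c}{159}$ ($W{\left(c,a \right)} = \frac{- 3 c \frac{1}{159}}{3} = \frac{\left(- \frac{1}{53}\right) c}{3} = - \frac{c}{159}$)
$13115 - W{\left(61,-9 \right)} = 13115 - \left(- \frac{1}{159}\right) 61 = 13115 - - \frac{61}{159} = 13115 + \frac{61}{159} = \frac{2085346}{159}$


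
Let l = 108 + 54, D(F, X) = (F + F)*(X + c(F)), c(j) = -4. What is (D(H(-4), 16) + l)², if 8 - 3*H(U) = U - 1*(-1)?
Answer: 62500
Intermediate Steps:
H(U) = 7/3 - U/3 (H(U) = 8/3 - (U - 1*(-1))/3 = 8/3 - (U + 1)/3 = 8/3 - (1 + U)/3 = 8/3 + (-⅓ - U/3) = 7/3 - U/3)
D(F, X) = 2*F*(-4 + X) (D(F, X) = (F + F)*(X - 4) = (2*F)*(-4 + X) = 2*F*(-4 + X))
l = 162
(D(H(-4), 16) + l)² = (2*(7/3 - ⅓*(-4))*(-4 + 16) + 162)² = (2*(7/3 + 4/3)*12 + 162)² = (2*(11/3)*12 + 162)² = (88 + 162)² = 250² = 62500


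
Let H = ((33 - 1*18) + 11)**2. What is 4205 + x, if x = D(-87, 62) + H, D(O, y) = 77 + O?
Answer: 4871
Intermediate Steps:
H = 676 (H = ((33 - 18) + 11)**2 = (15 + 11)**2 = 26**2 = 676)
x = 666 (x = (77 - 87) + 676 = -10 + 676 = 666)
4205 + x = 4205 + 666 = 4871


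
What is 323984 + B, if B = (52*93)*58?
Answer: 604472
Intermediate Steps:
B = 280488 (B = 4836*58 = 280488)
323984 + B = 323984 + 280488 = 604472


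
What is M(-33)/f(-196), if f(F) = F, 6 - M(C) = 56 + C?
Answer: 17/196 ≈ 0.086735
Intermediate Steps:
M(C) = -50 - C (M(C) = 6 - (56 + C) = 6 + (-56 - C) = -50 - C)
M(-33)/f(-196) = (-50 - 1*(-33))/(-196) = (-50 + 33)*(-1/196) = -17*(-1/196) = 17/196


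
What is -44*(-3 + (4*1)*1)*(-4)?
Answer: 176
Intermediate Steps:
-44*(-3 + (4*1)*1)*(-4) = -44*(-3 + 4*1)*(-4) = -44*(-3 + 4)*(-4) = -44*1*(-4) = -44*(-4) = 176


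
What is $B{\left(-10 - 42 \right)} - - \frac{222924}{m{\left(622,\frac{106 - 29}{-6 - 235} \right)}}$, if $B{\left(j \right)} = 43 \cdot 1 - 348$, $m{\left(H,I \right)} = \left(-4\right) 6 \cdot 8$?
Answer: $- \frac{23457}{16} \approx -1466.1$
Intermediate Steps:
$m{\left(H,I \right)} = -192$ ($m{\left(H,I \right)} = \left(-24\right) 8 = -192$)
$B{\left(j \right)} = -305$ ($B{\left(j \right)} = 43 - 348 = -305$)
$B{\left(-10 - 42 \right)} - - \frac{222924}{m{\left(622,\frac{106 - 29}{-6 - 235} \right)}} = -305 - - \frac{222924}{-192} = -305 - \left(-222924\right) \left(- \frac{1}{192}\right) = -305 - \frac{18577}{16} = - \frac{23457}{16}$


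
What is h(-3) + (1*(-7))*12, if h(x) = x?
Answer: -87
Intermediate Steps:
h(-3) + (1*(-7))*12 = -3 + (1*(-7))*12 = -3 - 7*12 = -3 - 84 = -87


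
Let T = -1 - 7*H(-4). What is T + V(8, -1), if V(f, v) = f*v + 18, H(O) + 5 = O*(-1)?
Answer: 16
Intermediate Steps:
H(O) = -5 - O (H(O) = -5 + O*(-1) = -5 - O)
V(f, v) = 18 + f*v
T = 6 (T = -1 - 7*(-5 - 1*(-4)) = -1 - 7*(-5 + 4) = -1 - 7*(-1) = -1 + 7 = 6)
T + V(8, -1) = 6 + (18 + 8*(-1)) = 6 + (18 - 8) = 6 + 10 = 16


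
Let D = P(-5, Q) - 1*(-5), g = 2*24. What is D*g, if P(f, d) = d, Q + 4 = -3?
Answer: -96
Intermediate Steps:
Q = -7 (Q = -4 - 3 = -7)
g = 48
D = -2 (D = -7 - 1*(-5) = -7 + 5 = -2)
D*g = -2*48 = -96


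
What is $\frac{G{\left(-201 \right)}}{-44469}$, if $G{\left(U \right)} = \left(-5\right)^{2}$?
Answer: $- \frac{25}{44469} \approx -0.00056219$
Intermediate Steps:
$G{\left(U \right)} = 25$
$\frac{G{\left(-201 \right)}}{-44469} = \frac{25}{-44469} = 25 \left(- \frac{1}{44469}\right) = - \frac{25}{44469}$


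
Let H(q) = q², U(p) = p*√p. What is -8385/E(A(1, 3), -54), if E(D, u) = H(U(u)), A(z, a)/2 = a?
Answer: 2795/52488 ≈ 0.053250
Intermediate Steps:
U(p) = p^(3/2)
A(z, a) = 2*a
E(D, u) = u³ (E(D, u) = (u^(3/2))² = u³)
-8385/E(A(1, 3), -54) = -8385/((-54)³) = -8385/(-157464) = -8385*(-1/157464) = 2795/52488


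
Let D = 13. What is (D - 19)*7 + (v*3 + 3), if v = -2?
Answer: -45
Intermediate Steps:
(D - 19)*7 + (v*3 + 3) = (13 - 19)*7 + (-2*3 + 3) = -6*7 + (-6 + 3) = -42 - 3 = -45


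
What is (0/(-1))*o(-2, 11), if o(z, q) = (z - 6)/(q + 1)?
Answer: 0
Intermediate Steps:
o(z, q) = (-6 + z)/(1 + q)
(0/(-1))*o(-2, 11) = (0/(-1))*((-6 - 2)/(1 + 11)) = (0*(-1))*(-8/12) = 0*((1/12)*(-8)) = 0*(-2/3) = 0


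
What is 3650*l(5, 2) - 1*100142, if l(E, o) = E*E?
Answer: -8892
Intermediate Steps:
l(E, o) = E²
3650*l(5, 2) - 1*100142 = 3650*5² - 1*100142 = 3650*25 - 100142 = 91250 - 100142 = -8892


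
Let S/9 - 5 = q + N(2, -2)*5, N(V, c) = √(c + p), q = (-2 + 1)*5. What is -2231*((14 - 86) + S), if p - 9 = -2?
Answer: 160632 - 100395*√5 ≈ -63858.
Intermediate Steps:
p = 7 (p = 9 - 2 = 7)
q = -5 (q = -1*5 = -5)
N(V, c) = √(7 + c) (N(V, c) = √(c + 7) = √(7 + c))
S = 45*√5 (S = 45 + 9*(-5 + √(7 - 2)*5) = 45 + 9*(-5 + √5*5) = 45 + 9*(-5 + 5*√5) = 45 + (-45 + 45*√5) = 45*√5 ≈ 100.62)
-2231*((14 - 86) + S) = -2231*((14 - 86) + 45*√5) = -2231*(-72 + 45*√5) = 160632 - 100395*√5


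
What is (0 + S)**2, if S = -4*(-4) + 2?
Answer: 324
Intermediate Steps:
S = 18 (S = 16 + 2 = 18)
(0 + S)**2 = (0 + 18)**2 = 18**2 = 324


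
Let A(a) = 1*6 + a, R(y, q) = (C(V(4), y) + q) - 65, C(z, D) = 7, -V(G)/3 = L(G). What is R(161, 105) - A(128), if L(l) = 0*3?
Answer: -87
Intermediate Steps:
L(l) = 0
V(G) = 0 (V(G) = -3*0 = 0)
R(y, q) = -58 + q (R(y, q) = (7 + q) - 65 = -58 + q)
A(a) = 6 + a
R(161, 105) - A(128) = (-58 + 105) - (6 + 128) = 47 - 1*134 = 47 - 134 = -87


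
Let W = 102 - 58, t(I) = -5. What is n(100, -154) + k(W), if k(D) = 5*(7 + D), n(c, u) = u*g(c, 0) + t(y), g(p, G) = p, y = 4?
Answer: -15150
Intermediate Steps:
n(c, u) = -5 + c*u (n(c, u) = u*c - 5 = c*u - 5 = -5 + c*u)
W = 44
k(D) = 35 + 5*D
n(100, -154) + k(W) = (-5 + 100*(-154)) + (35 + 5*44) = (-5 - 15400) + (35 + 220) = -15405 + 255 = -15150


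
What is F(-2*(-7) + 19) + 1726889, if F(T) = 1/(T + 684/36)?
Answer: 89798229/52 ≈ 1.7269e+6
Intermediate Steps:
F(T) = 1/(19 + T) (F(T) = 1/(T + 684*(1/36)) = 1/(T + 19) = 1/(19 + T))
F(-2*(-7) + 19) + 1726889 = 1/(19 + (-2*(-7) + 19)) + 1726889 = 1/(19 + (14 + 19)) + 1726889 = 1/(19 + 33) + 1726889 = 1/52 + 1726889 = 89798229/52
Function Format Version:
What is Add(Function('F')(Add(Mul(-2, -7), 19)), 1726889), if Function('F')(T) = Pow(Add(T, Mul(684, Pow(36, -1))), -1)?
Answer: Rational(89798229, 52) ≈ 1.7269e+6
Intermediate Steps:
Function('F')(T) = Pow(Add(19, T), -1) (Function('F')(T) = Pow(Add(T, Mul(684, Rational(1, 36))), -1) = Pow(Add(T, 19), -1) = Pow(Add(19, T), -1))
Add(Function('F')(Add(Mul(-2, -7), 19)), 1726889) = Add(Pow(Add(19, Add(Mul(-2, -7), 19)), -1), 1726889) = Add(Pow(Add(19, Add(14, 19)), -1), 1726889) = Add(Pow(Add(19, 33), -1), 1726889) = Add(Pow(52, -1), 1726889) = Add(Rational(1, 52), 1726889) = Rational(89798229, 52)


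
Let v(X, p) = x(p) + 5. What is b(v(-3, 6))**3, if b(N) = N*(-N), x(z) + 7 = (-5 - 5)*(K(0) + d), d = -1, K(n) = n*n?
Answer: -262144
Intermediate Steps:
K(n) = n**2
x(z) = 3 (x(z) = -7 + (-5 - 5)*(0**2 - 1) = -7 - 10*(0 - 1) = -7 - 10*(-1) = -7 + 10 = 3)
v(X, p) = 8 (v(X, p) = 3 + 5 = 8)
b(N) = -N**2
b(v(-3, 6))**3 = (-1*8**2)**3 = (-1*64)**3 = (-64)**3 = -262144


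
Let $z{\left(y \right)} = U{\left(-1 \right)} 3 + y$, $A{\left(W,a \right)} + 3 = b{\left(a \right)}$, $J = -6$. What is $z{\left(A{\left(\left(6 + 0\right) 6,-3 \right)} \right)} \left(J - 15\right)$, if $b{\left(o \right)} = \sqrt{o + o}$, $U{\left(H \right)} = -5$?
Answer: $378 - 21 i \sqrt{6} \approx 378.0 - 51.439 i$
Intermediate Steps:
$b{\left(o \right)} = \sqrt{2} \sqrt{o}$ ($b{\left(o \right)} = \sqrt{2 o} = \sqrt{2} \sqrt{o}$)
$A{\left(W,a \right)} = -3 + \sqrt{2} \sqrt{a}$
$z{\left(y \right)} = -15 + y$ ($z{\left(y \right)} = \left(-5\right) 3 + y = -15 + y$)
$z{\left(A{\left(\left(6 + 0\right) 6,-3 \right)} \right)} \left(J - 15\right) = \left(-15 - \left(3 - \sqrt{2} \sqrt{-3}\right)\right) \left(-6 - 15\right) = \left(-15 - \left(3 - \sqrt{2} i \sqrt{3}\right)\right) \left(-21\right) = \left(-15 - \left(3 - i \sqrt{6}\right)\right) \left(-21\right) = \left(-18 + i \sqrt{6}\right) \left(-21\right) = 378 - 21 i \sqrt{6}$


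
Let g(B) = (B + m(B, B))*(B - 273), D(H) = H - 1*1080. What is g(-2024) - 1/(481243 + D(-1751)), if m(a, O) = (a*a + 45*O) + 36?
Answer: -4399504440572913/478412 ≈ -9.1961e+9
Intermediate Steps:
m(a, O) = 36 + a² + 45*O (m(a, O) = (a² + 45*O) + 36 = 36 + a² + 45*O)
D(H) = -1080 + H (D(H) = H - 1080 = -1080 + H)
g(B) = (-273 + B)*(36 + B² + 46*B) (g(B) = (B + (36 + B² + 45*B))*(B - 273) = (36 + B² + 46*B)*(-273 + B) = (-273 + B)*(36 + B² + 46*B))
g(-2024) - 1/(481243 + D(-1751)) = (-9828 + (-2024)³ - 12522*(-2024) - 227*(-2024)²) - 1/(481243 + (-1080 - 1751)) = (-9828 - 8291469824 + 25344528 - 227*4096576) - 1/(481243 - 2831) = (-9828 - 8291469824 + 25344528 - 929922752) - 1/478412 = -9196057876 - 1*1/478412 = -9196057876 - 1/478412 = -4399504440572913/478412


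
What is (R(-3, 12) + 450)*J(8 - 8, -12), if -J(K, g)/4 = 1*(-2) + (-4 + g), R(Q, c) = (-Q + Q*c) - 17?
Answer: 28800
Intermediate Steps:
R(Q, c) = -17 - Q + Q*c
J(K, g) = 24 - 4*g (J(K, g) = -4*(1*(-2) + (-4 + g)) = -4*(-2 + (-4 + g)) = -4*(-6 + g) = 24 - 4*g)
(R(-3, 12) + 450)*J(8 - 8, -12) = ((-17 - 1*(-3) - 3*12) + 450)*(24 - 4*(-12)) = ((-17 + 3 - 36) + 450)*(24 + 48) = (-50 + 450)*72 = 400*72 = 28800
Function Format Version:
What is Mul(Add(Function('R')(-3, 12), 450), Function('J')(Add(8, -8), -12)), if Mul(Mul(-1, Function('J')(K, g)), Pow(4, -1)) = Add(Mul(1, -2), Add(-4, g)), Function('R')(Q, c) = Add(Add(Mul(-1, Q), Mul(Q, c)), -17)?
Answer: 28800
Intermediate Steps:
Function('R')(Q, c) = Add(-17, Mul(-1, Q), Mul(Q, c))
Function('J')(K, g) = Add(24, Mul(-4, g)) (Function('J')(K, g) = Mul(-4, Add(Mul(1, -2), Add(-4, g))) = Mul(-4, Add(-2, Add(-4, g))) = Mul(-4, Add(-6, g)) = Add(24, Mul(-4, g)))
Mul(Add(Function('R')(-3, 12), 450), Function('J')(Add(8, -8), -12)) = Mul(Add(Add(-17, Mul(-1, -3), Mul(-3, 12)), 450), Add(24, Mul(-4, -12))) = Mul(Add(Add(-17, 3, -36), 450), Add(24, 48)) = Mul(Add(-50, 450), 72) = Mul(400, 72) = 28800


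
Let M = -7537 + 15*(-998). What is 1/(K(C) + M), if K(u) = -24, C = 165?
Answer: -1/22531 ≈ -4.4383e-5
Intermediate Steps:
M = -22507 (M = -7537 - 14970 = -22507)
1/(K(C) + M) = 1/(-24 - 22507) = 1/(-22531) = -1/22531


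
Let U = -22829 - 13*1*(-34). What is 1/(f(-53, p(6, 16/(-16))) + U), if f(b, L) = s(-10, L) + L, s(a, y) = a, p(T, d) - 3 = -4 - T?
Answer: -1/22404 ≈ -4.4635e-5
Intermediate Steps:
p(T, d) = -1 - T (p(T, d) = 3 + (-4 - T) = -1 - T)
f(b, L) = -10 + L
U = -22387 (U = -22829 - 13*(-34) = -22829 + 442 = -22387)
1/(f(-53, p(6, 16/(-16))) + U) = 1/((-10 + (-1 - 1*6)) - 22387) = 1/((-10 + (-1 - 6)) - 22387) = 1/((-10 - 7) - 22387) = 1/(-17 - 22387) = 1/(-22404) = -1/22404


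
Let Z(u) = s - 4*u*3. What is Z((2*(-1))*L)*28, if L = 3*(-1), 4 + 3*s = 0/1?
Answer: -6160/3 ≈ -2053.3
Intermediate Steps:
s = -4/3 (s = -4/3 + (0/1)/3 = -4/3 + (0*1)/3 = -4/3 + (⅓)*0 = -4/3 + 0 = -4/3 ≈ -1.3333)
L = -3
Z(u) = -4/3 - 12*u (Z(u) = -4/3 - 4*u*3 = -4/3 - 12*u)
Z((2*(-1))*L)*28 = (-4/3 - 12*2*(-1)*(-3))*28 = (-4/3 - (-24)*(-3))*28 = (-4/3 - 12*6)*28 = (-4/3 - 72)*28 = -220/3*28 = -6160/3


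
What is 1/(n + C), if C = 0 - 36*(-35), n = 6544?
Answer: 1/7804 ≈ 0.00012814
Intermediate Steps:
C = 1260 (C = 0 + 1260 = 1260)
1/(n + C) = 1/(6544 + 1260) = 1/7804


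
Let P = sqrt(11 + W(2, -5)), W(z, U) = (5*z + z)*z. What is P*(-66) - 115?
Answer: -115 - 66*sqrt(35) ≈ -505.46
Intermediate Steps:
W(z, U) = 6*z**2 (W(z, U) = (6*z)*z = 6*z**2)
P = sqrt(35) (P = sqrt(11 + 6*2**2) = sqrt(11 + 6*4) = sqrt(11 + 24) = sqrt(35) ≈ 5.9161)
P*(-66) - 115 = sqrt(35)*(-66) - 115 = -66*sqrt(35) - 115 = -115 - 66*sqrt(35)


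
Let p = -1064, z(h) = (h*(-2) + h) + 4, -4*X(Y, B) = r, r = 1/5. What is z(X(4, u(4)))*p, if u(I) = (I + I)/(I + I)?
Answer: -21546/5 ≈ -4309.2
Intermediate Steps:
u(I) = 1 (u(I) = (2*I)/((2*I)) = (2*I)*(1/(2*I)) = 1)
r = ⅕ (r = 1*(⅕) = ⅕ ≈ 0.20000)
X(Y, B) = -1/20 (X(Y, B) = -¼*⅕ = -1/20)
z(h) = 4 - h (z(h) = (-2*h + h) + 4 = -h + 4 = 4 - h)
z(X(4, u(4)))*p = (4 - 1*(-1/20))*(-1064) = (4 + 1/20)*(-1064) = (81/20)*(-1064) = -21546/5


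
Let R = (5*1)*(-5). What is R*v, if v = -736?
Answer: 18400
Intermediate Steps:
R = -25 (R = 5*(-5) = -25)
R*v = -25*(-736) = 18400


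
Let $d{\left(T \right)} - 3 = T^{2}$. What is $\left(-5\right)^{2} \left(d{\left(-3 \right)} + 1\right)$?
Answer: $325$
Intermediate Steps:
$d{\left(T \right)} = 3 + T^{2}$
$\left(-5\right)^{2} \left(d{\left(-3 \right)} + 1\right) = \left(-5\right)^{2} \left(\left(3 + \left(-3\right)^{2}\right) + 1\right) = 25 \left(\left(3 + 9\right) + 1\right) = 25 \left(12 + 1\right) = 25 \cdot 13 = 325$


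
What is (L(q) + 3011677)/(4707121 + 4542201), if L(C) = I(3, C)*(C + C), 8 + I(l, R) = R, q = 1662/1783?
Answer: 9574347333205/29404417827658 ≈ 0.32561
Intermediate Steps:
q = 1662/1783 (q = 1662*(1/1783) = 1662/1783 ≈ 0.93214)
I(l, R) = -8 + R
L(C) = 2*C*(-8 + C) (L(C) = (-8 + C)*(C + C) = (-8 + C)*(2*C) = 2*C*(-8 + C))
(L(q) + 3011677)/(4707121 + 4542201) = (2*(1662/1783)*(-8 + 1662/1783) + 3011677)/(4707121 + 4542201) = (2*(1662/1783)*(-12602/1783) + 3011677)/9249322 = (-41889048/3179089 + 3011677)*(1/9249322) = (9574347333205/3179089)*(1/9249322) = 9574347333205/29404417827658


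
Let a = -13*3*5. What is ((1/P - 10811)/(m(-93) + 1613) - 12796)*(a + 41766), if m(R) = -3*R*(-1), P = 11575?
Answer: -4109476535188902/7720525 ≈ -5.3228e+8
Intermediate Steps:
m(R) = 3*R
a = -195 (a = -39*5 = -195)
((1/P - 10811)/(m(-93) + 1613) - 12796)*(a + 41766) = ((1/11575 - 10811)/(3*(-93) + 1613) - 12796)*(-195 + 41766) = ((1/11575 - 10811)/(-279 + 1613) - 12796)*41571 = (-125137324/11575/1334 - 12796)*41571 = (-125137324/11575*1/1334 - 12796)*41571 = (-62568662/7720525 - 12796)*41571 = -98854406562/7720525*41571 = -4109476535188902/7720525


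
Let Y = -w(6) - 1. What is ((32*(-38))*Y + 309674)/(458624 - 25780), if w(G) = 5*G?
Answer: 173685/216422 ≈ 0.80253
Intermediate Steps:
Y = -31 (Y = -5*6 - 1 = -1*30 - 1 = -30 - 1 = -31)
((32*(-38))*Y + 309674)/(458624 - 25780) = ((32*(-38))*(-31) + 309674)/(458624 - 25780) = (-1216*(-31) + 309674)/432844 = (37696 + 309674)*(1/432844) = 347370*(1/432844) = 173685/216422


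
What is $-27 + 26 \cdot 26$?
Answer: $649$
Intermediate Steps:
$-27 + 26 \cdot 26 = -27 + 676 = 649$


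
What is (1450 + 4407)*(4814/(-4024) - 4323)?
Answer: -50957557531/2012 ≈ -2.5327e+7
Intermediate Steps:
(1450 + 4407)*(4814/(-4024) - 4323) = 5857*(4814*(-1/4024) - 4323) = 5857*(-2407/2012 - 4323) = 5857*(-8700283/2012) = -50957557531/2012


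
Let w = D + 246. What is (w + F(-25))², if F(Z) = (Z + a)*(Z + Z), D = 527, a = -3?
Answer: 4721929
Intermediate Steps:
F(Z) = 2*Z*(-3 + Z) (F(Z) = (Z - 3)*(Z + Z) = (-3 + Z)*(2*Z) = 2*Z*(-3 + Z))
w = 773 (w = 527 + 246 = 773)
(w + F(-25))² = (773 + 2*(-25)*(-3 - 25))² = (773 + 2*(-25)*(-28))² = (773 + 1400)² = 2173² = 4721929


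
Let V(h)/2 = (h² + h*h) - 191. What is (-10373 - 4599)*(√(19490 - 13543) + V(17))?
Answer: -11588328 - 14972*√5947 ≈ -1.2743e+7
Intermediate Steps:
V(h) = -382 + 4*h² (V(h) = 2*((h² + h*h) - 191) = 2*((h² + h²) - 191) = 2*(2*h² - 191) = 2*(-191 + 2*h²) = -382 + 4*h²)
(-10373 - 4599)*(√(19490 - 13543) + V(17)) = (-10373 - 4599)*(√(19490 - 13543) + (-382 + 4*17²)) = -14972*(√5947 + (-382 + 4*289)) = -14972*(√5947 + (-382 + 1156)) = -14972*(√5947 + 774) = -14972*(774 + √5947) = -11588328 - 14972*√5947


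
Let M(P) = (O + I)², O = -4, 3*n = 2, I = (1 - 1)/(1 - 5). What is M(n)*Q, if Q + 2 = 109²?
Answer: 190064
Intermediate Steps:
I = 0 (I = 0/(-4) = 0*(-¼) = 0)
n = ⅔ (n = (⅓)*2 = ⅔ ≈ 0.66667)
Q = 11879 (Q = -2 + 109² = -2 + 11881 = 11879)
M(P) = 16 (M(P) = (-4 + 0)² = (-4)² = 16)
M(n)*Q = 16*11879 = 190064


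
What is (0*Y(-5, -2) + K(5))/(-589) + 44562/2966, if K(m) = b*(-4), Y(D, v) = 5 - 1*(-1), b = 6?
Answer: 13159101/873487 ≈ 15.065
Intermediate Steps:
Y(D, v) = 6 (Y(D, v) = 5 + 1 = 6)
K(m) = -24 (K(m) = 6*(-4) = -24)
(0*Y(-5, -2) + K(5))/(-589) + 44562/2966 = (0*6 - 24)/(-589) + 44562/2966 = (0 - 24)*(-1/589) + 44562*(1/2966) = -24*(-1/589) + 22281/1483 = 24/589 + 22281/1483 = 13159101/873487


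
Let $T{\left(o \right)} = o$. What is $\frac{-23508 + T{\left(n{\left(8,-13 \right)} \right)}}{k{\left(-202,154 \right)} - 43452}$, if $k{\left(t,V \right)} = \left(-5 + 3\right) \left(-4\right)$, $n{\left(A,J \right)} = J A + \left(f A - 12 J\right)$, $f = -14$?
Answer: $\frac{5892}{10861} \approx 0.54249$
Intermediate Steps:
$n{\left(A,J \right)} = - 14 A - 12 J + A J$ ($n{\left(A,J \right)} = J A - \left(12 J + 14 A\right) = A J - \left(12 J + 14 A\right) = - 14 A - 12 J + A J$)
$k{\left(t,V \right)} = 8$ ($k{\left(t,V \right)} = \left(-2\right) \left(-4\right) = 8$)
$\frac{-23508 + T{\left(n{\left(8,-13 \right)} \right)}}{k{\left(-202,154 \right)} - 43452} = \frac{-23508 - 60}{8 - 43452} = \frac{-23508 - 60}{-43444} = \left(-23508 - 60\right) \left(- \frac{1}{43444}\right) = \left(-23568\right) \left(- \frac{1}{43444}\right) = \frac{5892}{10861}$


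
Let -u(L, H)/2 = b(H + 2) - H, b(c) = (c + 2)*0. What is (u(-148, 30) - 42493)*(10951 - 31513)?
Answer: 872507346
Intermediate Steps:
b(c) = 0 (b(c) = (2 + c)*0 = 0)
u(L, H) = 2*H (u(L, H) = -2*(0 - H) = -(-2)*H = 2*H)
(u(-148, 30) - 42493)*(10951 - 31513) = (2*30 - 42493)*(10951 - 31513) = (60 - 42493)*(-20562) = -42433*(-20562) = 872507346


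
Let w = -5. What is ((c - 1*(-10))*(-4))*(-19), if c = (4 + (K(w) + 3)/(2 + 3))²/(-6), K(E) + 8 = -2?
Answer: 50578/75 ≈ 674.37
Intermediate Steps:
K(E) = -10 (K(E) = -8 - 2 = -10)
c = -169/150 (c = (4 + (-10 + 3)/(2 + 3))²/(-6) = (4 - 7/5)²*(-⅙) = (13/5)²*(-⅙) = (169/25)*(-⅙) = -169/150 ≈ -1.1267)
((c - 1*(-10))*(-4))*(-19) = ((-169/150 - 1*(-10))*(-4))*(-19) = ((-169/150 + 10)*(-4))*(-19) = ((1331/150)*(-4))*(-19) = -2662/75*(-19) = 50578/75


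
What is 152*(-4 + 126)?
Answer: 18544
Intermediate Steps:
152*(-4 + 126) = 152*122 = 18544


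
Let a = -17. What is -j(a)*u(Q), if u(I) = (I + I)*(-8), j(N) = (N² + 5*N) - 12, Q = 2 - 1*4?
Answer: -6144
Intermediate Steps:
Q = -2 (Q = 2 - 4 = -2)
j(N) = -12 + N² + 5*N
u(I) = -16*I (u(I) = (2*I)*(-8) = -16*I)
-j(a)*u(Q) = -(-12 + (-17)² + 5*(-17))*(-16*(-2)) = -(-12 + 289 - 85)*32 = -192*32 = -1*6144 = -6144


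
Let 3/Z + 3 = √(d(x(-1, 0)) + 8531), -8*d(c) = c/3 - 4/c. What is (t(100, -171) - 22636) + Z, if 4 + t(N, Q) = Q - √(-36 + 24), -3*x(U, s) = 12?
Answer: -4665510803/204529 + 6*√1228470/204529 - 2*I*√3 ≈ -22811.0 - 3.4641*I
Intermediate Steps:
x(U, s) = -4 (x(U, s) = -⅓*12 = -4)
t(N, Q) = -4 + Q - 2*I*√3 (t(N, Q) = -4 + (Q - √(-36 + 24)) = -4 + (Q - √(-12)) = -4 + (Q - 2*I*√3) = -4 + Q - 2*I*√3)
d(c) = 1/(2*c) - c/24 (d(c) = -(c/3 - 4/c)/8 = -(-4/c + c/3)/8 = 1/(2*c) - c/24)
Z = 3/(-3 + √1228470/12) (Z = 3/(-3 + √((1/24)*(12 - 1*(-4)²)/(-4) + 8531)) = 3/(-3 + √((1/24)*(-¼)*(12 - 1*16) + 8531)) = 3/(-3 + √((1/24)*(-¼)*(12 - 16) + 8531)) = 3/(-3 + √((1/24)*(-¼)*(-4) + 8531)) = 3/(-3 + √(1/24 + 8531)) = 3/(-3 + √(204745/24)) = 3/(-3 + √1228470/12) ≈ 0.033571)
(t(100, -171) - 22636) + Z = ((-4 - 171 - 2*I*√3) - 22636) + (216/204529 + 6*√1228470/204529) = ((-175 - 2*I*√3) - 22636) + (216/204529 + 6*√1228470/204529) = (-22811 - 2*I*√3) + (216/204529 + 6*√1228470/204529) = -4665510803/204529 + 6*√1228470/204529 - 2*I*√3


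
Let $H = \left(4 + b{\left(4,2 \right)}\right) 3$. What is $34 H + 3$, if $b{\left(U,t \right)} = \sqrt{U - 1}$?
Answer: $411 + 102 \sqrt{3} \approx 587.67$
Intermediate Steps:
$b{\left(U,t \right)} = \sqrt{-1 + U}$
$H = 12 + 3 \sqrt{3}$ ($H = \left(4 + \sqrt{-1 + 4}\right) 3 = \left(4 + \sqrt{3}\right) 3 = 12 + 3 \sqrt{3} \approx 17.196$)
$34 H + 3 = 34 \left(12 + 3 \sqrt{3}\right) + 3 = \left(408 + 102 \sqrt{3}\right) + 3 = 411 + 102 \sqrt{3}$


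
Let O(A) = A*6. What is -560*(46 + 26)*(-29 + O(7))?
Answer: -524160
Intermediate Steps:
O(A) = 6*A
-560*(46 + 26)*(-29 + O(7)) = -560*(46 + 26)*(-29 + 6*7) = -40320*(-29 + 42) = -40320*13 = -560*936 = -524160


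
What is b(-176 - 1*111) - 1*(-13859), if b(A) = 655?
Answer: 14514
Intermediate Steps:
b(-176 - 1*111) - 1*(-13859) = 655 - 1*(-13859) = 655 + 13859 = 14514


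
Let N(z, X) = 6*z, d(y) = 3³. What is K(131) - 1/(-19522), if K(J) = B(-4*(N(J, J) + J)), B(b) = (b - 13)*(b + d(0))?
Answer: 261644014963/19522 ≈ 1.3403e+7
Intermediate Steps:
d(y) = 27
B(b) = (-13 + b)*(27 + b) (B(b) = (b - 13)*(b + 27) = (-13 + b)*(27 + b))
K(J) = -351 - 392*J + 784*J² (K(J) = -351 + (-4*(6*J + J))² + 14*(-4*(6*J + J)) = -351 + (-28*J)² + 14*(-28*J) = -351 + 784*J² - 392*J = -351 - 392*J + 784*J²)
K(131) - 1/(-19522) = (-351 - 392*131 + 784*131²) - 1/(-19522) = (-351 - 51352 + 784*17161) - 1*(-1/19522) = (-351 - 51352 + 13454224) + 1/19522 = 13402521 + 1/19522 = 261644014963/19522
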